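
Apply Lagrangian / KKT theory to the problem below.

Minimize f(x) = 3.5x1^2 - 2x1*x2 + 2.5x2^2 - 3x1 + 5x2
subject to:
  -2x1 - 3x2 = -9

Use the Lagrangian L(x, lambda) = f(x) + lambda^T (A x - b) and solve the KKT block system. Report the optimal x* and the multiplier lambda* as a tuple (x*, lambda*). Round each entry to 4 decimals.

Form the Lagrangian:
  L(x, lambda) = (1/2) x^T Q x + c^T x + lambda^T (A x - b)
Stationarity (grad_x L = 0): Q x + c + A^T lambda = 0.
Primal feasibility: A x = b.

This gives the KKT block system:
  [ Q   A^T ] [ x     ]   [-c ]
  [ A    0  ] [ lambda ] = [ b ]

Solving the linear system:
  x*      = (1.8785, 1.7477)
  lambda* = (3.3271)
  f(x*)   = 16.5234

x* = (1.8785, 1.7477), lambda* = (3.3271)


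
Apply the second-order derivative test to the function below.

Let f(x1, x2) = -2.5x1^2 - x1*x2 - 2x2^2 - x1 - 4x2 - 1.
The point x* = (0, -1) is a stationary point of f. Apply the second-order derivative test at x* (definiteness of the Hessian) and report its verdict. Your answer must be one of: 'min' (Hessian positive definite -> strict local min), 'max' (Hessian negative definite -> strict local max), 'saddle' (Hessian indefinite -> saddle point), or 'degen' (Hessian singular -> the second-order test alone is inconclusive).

Compute the Hessian H = grad^2 f:
  H = [[-5, -1], [-1, -4]]
Verify stationarity: grad f(x*) = H x* + g = (0, 0).
Eigenvalues of H: -5.618, -3.382.
Both eigenvalues < 0, so H is negative definite -> x* is a strict local max.

max


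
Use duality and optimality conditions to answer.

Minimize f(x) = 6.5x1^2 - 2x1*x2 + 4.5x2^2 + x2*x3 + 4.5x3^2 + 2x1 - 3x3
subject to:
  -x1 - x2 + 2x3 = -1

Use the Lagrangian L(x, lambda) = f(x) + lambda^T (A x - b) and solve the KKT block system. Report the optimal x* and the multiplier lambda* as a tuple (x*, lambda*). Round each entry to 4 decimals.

Form the Lagrangian:
  L(x, lambda) = (1/2) x^T Q x + c^T x + lambda^T (A x - b)
Stationarity (grad_x L = 0): Q x + c + A^T lambda = 0.
Primal feasibility: A x = b.

This gives the KKT block system:
  [ Q   A^T ] [ x     ]   [-c ]
  [ A    0  ] [ lambda ] = [ b ]

Solving the linear system:
  x*      = (0.098, 0.3409, -0.2805)
  lambda* = (2.5919)
  f(x*)   = 1.8148

x* = (0.098, 0.3409, -0.2805), lambda* = (2.5919)


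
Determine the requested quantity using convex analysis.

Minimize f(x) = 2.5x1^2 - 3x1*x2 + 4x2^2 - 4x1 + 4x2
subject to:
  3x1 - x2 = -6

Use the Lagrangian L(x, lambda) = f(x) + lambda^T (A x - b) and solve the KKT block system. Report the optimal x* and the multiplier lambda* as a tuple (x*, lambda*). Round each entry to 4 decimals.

Form the Lagrangian:
  L(x, lambda) = (1/2) x^T Q x + c^T x + lambda^T (A x - b)
Stationarity (grad_x L = 0): Q x + c + A^T lambda = 0.
Primal feasibility: A x = b.

This gives the KKT block system:
  [ Q   A^T ] [ x     ]   [-c ]
  [ A    0  ] [ lambda ] = [ b ]

Solving the linear system:
  x*      = (-2.2712, -0.8136)
  lambda* = (4.3051)
  f(x*)   = 15.8305

x* = (-2.2712, -0.8136), lambda* = (4.3051)


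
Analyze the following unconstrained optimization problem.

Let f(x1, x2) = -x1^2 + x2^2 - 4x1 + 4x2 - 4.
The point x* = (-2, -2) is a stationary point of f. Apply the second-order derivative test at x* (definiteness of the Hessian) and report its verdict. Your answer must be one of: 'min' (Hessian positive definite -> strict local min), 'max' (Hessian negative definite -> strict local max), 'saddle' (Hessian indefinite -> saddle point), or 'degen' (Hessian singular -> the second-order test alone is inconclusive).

Compute the Hessian H = grad^2 f:
  H = [[-2, 0], [0, 2]]
Verify stationarity: grad f(x*) = H x* + g = (0, 0).
Eigenvalues of H: -2, 2.
Eigenvalues have mixed signs, so H is indefinite -> x* is a saddle point.

saddle


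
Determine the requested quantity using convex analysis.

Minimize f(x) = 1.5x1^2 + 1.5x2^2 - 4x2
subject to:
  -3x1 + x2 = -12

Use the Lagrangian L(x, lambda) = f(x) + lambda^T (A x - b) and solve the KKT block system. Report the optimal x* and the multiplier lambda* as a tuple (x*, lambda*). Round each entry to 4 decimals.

Form the Lagrangian:
  L(x, lambda) = (1/2) x^T Q x + c^T x + lambda^T (A x - b)
Stationarity (grad_x L = 0): Q x + c + A^T lambda = 0.
Primal feasibility: A x = b.

This gives the KKT block system:
  [ Q   A^T ] [ x     ]   [-c ]
  [ A    0  ] [ lambda ] = [ b ]

Solving the linear system:
  x*      = (4, 0)
  lambda* = (4)
  f(x*)   = 24

x* = (4, 0), lambda* = (4)


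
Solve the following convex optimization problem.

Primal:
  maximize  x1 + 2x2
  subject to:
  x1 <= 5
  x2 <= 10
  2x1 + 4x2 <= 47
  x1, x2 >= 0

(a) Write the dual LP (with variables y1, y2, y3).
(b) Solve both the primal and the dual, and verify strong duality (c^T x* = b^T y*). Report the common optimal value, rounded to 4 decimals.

The standard primal-dual pair for 'max c^T x s.t. A x <= b, x >= 0' is:
  Dual:  min b^T y  s.t.  A^T y >= c,  y >= 0.

So the dual LP is:
  minimize  5y1 + 10y2 + 47y3
  subject to:
    y1 + 2y3 >= 1
    y2 + 4y3 >= 2
    y1, y2, y3 >= 0

Solving the primal: x* = (3.5, 10).
  primal value c^T x* = 23.5.
Solving the dual: y* = (0, 0, 0.5).
  dual value b^T y* = 23.5.
Strong duality: c^T x* = b^T y*. Confirmed.

23.5


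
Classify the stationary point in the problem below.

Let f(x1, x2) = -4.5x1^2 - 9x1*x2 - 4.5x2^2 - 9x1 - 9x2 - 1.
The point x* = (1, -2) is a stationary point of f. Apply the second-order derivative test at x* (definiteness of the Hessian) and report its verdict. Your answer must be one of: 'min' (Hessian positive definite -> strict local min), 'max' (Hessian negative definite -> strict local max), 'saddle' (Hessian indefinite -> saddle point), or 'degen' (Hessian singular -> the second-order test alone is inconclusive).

Compute the Hessian H = grad^2 f:
  H = [[-9, -9], [-9, -9]]
Verify stationarity: grad f(x*) = H x* + g = (0, 0).
Eigenvalues of H: -18, 0.
H has a zero eigenvalue (singular; negative semidefinite but not definite), so H is neither positive definite, negative definite, nor indefinite. The second-order test alone is inconclusive -> degen.
(Indeed, f is constant along the null direction of H through x*, so x* is not a strict local extremum.)

degen


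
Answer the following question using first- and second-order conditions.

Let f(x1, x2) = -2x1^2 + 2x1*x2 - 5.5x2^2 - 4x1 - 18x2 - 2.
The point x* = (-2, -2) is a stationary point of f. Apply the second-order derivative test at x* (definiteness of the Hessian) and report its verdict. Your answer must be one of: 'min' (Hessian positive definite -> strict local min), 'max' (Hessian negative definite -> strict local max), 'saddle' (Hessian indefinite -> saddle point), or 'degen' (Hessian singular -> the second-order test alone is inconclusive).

Compute the Hessian H = grad^2 f:
  H = [[-4, 2], [2, -11]]
Verify stationarity: grad f(x*) = H x* + g = (0, 0).
Eigenvalues of H: -11.5311, -3.4689.
Both eigenvalues < 0, so H is negative definite -> x* is a strict local max.

max


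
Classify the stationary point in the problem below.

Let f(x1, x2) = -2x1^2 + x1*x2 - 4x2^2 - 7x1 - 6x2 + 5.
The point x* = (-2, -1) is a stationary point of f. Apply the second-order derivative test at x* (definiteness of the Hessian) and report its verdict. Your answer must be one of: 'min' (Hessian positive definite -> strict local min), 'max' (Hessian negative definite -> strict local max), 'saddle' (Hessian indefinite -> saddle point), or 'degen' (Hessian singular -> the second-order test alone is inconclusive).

Compute the Hessian H = grad^2 f:
  H = [[-4, 1], [1, -8]]
Verify stationarity: grad f(x*) = H x* + g = (0, 0).
Eigenvalues of H: -8.2361, -3.7639.
Both eigenvalues < 0, so H is negative definite -> x* is a strict local max.

max


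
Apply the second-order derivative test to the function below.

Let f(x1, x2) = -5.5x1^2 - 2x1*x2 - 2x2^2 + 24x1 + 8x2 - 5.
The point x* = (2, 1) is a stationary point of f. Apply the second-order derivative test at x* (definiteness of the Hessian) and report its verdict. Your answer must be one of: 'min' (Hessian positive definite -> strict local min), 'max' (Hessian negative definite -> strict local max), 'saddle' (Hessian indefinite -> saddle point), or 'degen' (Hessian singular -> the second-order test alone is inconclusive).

Compute the Hessian H = grad^2 f:
  H = [[-11, -2], [-2, -4]]
Verify stationarity: grad f(x*) = H x* + g = (0, 0).
Eigenvalues of H: -11.5311, -3.4689.
Both eigenvalues < 0, so H is negative definite -> x* is a strict local max.

max


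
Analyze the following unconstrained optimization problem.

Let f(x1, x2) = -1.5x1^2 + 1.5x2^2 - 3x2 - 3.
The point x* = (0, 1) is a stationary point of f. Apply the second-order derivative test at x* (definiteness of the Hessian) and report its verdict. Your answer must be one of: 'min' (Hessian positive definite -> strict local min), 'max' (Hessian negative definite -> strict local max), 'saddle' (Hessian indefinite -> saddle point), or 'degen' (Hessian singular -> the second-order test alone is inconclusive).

Compute the Hessian H = grad^2 f:
  H = [[-3, 0], [0, 3]]
Verify stationarity: grad f(x*) = H x* + g = (0, 0).
Eigenvalues of H: -3, 3.
Eigenvalues have mixed signs, so H is indefinite -> x* is a saddle point.

saddle


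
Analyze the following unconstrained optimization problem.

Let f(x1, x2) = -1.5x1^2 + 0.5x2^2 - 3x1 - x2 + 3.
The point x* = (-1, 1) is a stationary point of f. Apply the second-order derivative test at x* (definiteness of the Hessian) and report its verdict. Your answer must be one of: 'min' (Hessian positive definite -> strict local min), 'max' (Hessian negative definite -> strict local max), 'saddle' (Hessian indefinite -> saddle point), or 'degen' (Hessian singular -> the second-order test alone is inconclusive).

Compute the Hessian H = grad^2 f:
  H = [[-3, 0], [0, 1]]
Verify stationarity: grad f(x*) = H x* + g = (0, 0).
Eigenvalues of H: -3, 1.
Eigenvalues have mixed signs, so H is indefinite -> x* is a saddle point.

saddle


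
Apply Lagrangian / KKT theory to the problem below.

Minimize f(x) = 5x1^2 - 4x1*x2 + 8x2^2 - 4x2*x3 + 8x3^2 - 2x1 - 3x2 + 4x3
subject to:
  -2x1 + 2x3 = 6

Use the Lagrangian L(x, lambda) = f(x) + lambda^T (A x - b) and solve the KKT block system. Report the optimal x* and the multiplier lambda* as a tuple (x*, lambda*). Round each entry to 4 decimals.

Form the Lagrangian:
  L(x, lambda) = (1/2) x^T Q x + c^T x + lambda^T (A x - b)
Stationarity (grad_x L = 0): Q x + c + A^T lambda = 0.
Primal feasibility: A x = b.

This gives the KKT block system:
  [ Q   A^T ] [ x     ]   [-c ]
  [ A    0  ] [ lambda ] = [ b ]

Solving the linear system:
  x*      = (-1.9318, -0.0284, 1.0682)
  lambda* = (-10.6023)
  f(x*)   = 35.9176

x* = (-1.9318, -0.0284, 1.0682), lambda* = (-10.6023)


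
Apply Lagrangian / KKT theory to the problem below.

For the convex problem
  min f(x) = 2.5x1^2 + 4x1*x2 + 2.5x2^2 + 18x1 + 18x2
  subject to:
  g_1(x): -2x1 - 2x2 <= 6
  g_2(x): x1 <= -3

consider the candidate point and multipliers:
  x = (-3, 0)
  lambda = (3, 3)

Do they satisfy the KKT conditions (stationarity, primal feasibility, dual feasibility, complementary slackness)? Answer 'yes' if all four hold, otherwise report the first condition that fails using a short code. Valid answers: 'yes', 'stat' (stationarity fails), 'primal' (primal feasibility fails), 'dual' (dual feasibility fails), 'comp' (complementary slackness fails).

Gradient of f: grad f(x) = Q x + c = (3, 6)
Constraint values g_i(x) = a_i^T x - b_i:
  g_1((-3, 0)) = 0
  g_2((-3, 0)) = 0
Stationarity residual: grad f(x) + sum_i lambda_i a_i = (0, 0)
  -> stationarity OK
Primal feasibility (all g_i <= 0): OK
Dual feasibility (all lambda_i >= 0): OK
Complementary slackness (lambda_i * g_i(x) = 0 for all i): OK

Verdict: yes, KKT holds.

yes


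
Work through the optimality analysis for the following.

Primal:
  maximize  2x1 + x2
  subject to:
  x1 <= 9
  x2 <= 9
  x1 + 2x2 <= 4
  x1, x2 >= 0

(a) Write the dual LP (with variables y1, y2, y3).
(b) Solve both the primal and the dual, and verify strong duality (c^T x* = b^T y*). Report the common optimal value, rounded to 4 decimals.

The standard primal-dual pair for 'max c^T x s.t. A x <= b, x >= 0' is:
  Dual:  min b^T y  s.t.  A^T y >= c,  y >= 0.

So the dual LP is:
  minimize  9y1 + 9y2 + 4y3
  subject to:
    y1 + y3 >= 2
    y2 + 2y3 >= 1
    y1, y2, y3 >= 0

Solving the primal: x* = (4, 0).
  primal value c^T x* = 8.
Solving the dual: y* = (0, 0, 2).
  dual value b^T y* = 8.
Strong duality: c^T x* = b^T y*. Confirmed.

8


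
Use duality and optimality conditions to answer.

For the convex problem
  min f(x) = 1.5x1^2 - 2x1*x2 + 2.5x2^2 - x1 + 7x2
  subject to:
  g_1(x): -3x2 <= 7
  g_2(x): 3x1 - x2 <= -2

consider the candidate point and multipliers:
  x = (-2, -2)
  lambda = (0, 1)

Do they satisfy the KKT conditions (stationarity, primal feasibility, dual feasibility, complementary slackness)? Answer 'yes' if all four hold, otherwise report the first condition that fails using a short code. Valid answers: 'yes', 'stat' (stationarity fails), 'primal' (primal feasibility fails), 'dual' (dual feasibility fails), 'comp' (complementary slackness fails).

Gradient of f: grad f(x) = Q x + c = (-3, 1)
Constraint values g_i(x) = a_i^T x - b_i:
  g_1((-2, -2)) = -1
  g_2((-2, -2)) = -2
Stationarity residual: grad f(x) + sum_i lambda_i a_i = (0, 0)
  -> stationarity OK
Primal feasibility (all g_i <= 0): OK
Dual feasibility (all lambda_i >= 0): OK
Complementary slackness (lambda_i * g_i(x) = 0 for all i): FAILS

Verdict: the first failing condition is complementary_slackness -> comp.

comp


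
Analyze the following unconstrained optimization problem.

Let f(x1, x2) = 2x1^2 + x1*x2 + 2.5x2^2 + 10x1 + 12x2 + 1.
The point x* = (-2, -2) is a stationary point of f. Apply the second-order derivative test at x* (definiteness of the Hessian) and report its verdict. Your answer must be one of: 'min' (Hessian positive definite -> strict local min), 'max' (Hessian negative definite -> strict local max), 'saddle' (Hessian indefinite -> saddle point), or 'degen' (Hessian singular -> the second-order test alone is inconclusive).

Compute the Hessian H = grad^2 f:
  H = [[4, 1], [1, 5]]
Verify stationarity: grad f(x*) = H x* + g = (0, 0).
Eigenvalues of H: 3.382, 5.618.
Both eigenvalues > 0, so H is positive definite -> x* is a strict local min.

min


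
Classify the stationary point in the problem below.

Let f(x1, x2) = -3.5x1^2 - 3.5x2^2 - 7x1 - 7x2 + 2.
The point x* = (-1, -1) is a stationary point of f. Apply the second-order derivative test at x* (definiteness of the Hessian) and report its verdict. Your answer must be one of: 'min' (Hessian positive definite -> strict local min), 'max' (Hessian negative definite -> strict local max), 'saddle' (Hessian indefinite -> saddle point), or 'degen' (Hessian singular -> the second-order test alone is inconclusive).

Compute the Hessian H = grad^2 f:
  H = [[-7, 0], [0, -7]]
Verify stationarity: grad f(x*) = H x* + g = (0, 0).
Eigenvalues of H: -7, -7.
Both eigenvalues < 0, so H is negative definite -> x* is a strict local max.

max


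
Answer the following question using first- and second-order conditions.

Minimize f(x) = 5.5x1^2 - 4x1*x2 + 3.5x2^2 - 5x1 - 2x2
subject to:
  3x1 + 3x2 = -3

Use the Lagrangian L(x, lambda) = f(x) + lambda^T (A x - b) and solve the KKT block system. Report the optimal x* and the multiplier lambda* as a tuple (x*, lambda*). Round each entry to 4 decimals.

Form the Lagrangian:
  L(x, lambda) = (1/2) x^T Q x + c^T x + lambda^T (A x - b)
Stationarity (grad_x L = 0): Q x + c + A^T lambda = 0.
Primal feasibility: A x = b.

This gives the KKT block system:
  [ Q   A^T ] [ x     ]   [-c ]
  [ A    0  ] [ lambda ] = [ b ]

Solving the linear system:
  x*      = (-0.3077, -0.6923)
  lambda* = (1.8718)
  f(x*)   = 4.2692

x* = (-0.3077, -0.6923), lambda* = (1.8718)


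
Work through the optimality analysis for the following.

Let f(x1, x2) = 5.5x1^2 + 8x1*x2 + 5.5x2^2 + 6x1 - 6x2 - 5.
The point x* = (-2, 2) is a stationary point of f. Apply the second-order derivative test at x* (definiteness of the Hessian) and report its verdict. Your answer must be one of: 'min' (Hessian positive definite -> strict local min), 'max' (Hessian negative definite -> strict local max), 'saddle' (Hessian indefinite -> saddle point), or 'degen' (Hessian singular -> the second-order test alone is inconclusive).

Compute the Hessian H = grad^2 f:
  H = [[11, 8], [8, 11]]
Verify stationarity: grad f(x*) = H x* + g = (0, 0).
Eigenvalues of H: 3, 19.
Both eigenvalues > 0, so H is positive definite -> x* is a strict local min.

min


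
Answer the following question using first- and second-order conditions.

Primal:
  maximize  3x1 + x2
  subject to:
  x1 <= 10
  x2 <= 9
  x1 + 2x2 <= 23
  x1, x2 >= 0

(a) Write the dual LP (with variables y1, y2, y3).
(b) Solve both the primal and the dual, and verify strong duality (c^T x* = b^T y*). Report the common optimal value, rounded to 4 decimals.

The standard primal-dual pair for 'max c^T x s.t. A x <= b, x >= 0' is:
  Dual:  min b^T y  s.t.  A^T y >= c,  y >= 0.

So the dual LP is:
  minimize  10y1 + 9y2 + 23y3
  subject to:
    y1 + y3 >= 3
    y2 + 2y3 >= 1
    y1, y2, y3 >= 0

Solving the primal: x* = (10, 6.5).
  primal value c^T x* = 36.5.
Solving the dual: y* = (2.5, 0, 0.5).
  dual value b^T y* = 36.5.
Strong duality: c^T x* = b^T y*. Confirmed.

36.5


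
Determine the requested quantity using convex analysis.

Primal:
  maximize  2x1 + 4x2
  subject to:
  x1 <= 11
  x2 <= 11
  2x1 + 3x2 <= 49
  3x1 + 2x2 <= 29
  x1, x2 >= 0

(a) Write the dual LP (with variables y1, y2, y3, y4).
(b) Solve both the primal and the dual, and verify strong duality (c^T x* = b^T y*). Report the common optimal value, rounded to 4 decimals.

The standard primal-dual pair for 'max c^T x s.t. A x <= b, x >= 0' is:
  Dual:  min b^T y  s.t.  A^T y >= c,  y >= 0.

So the dual LP is:
  minimize  11y1 + 11y2 + 49y3 + 29y4
  subject to:
    y1 + 2y3 + 3y4 >= 2
    y2 + 3y3 + 2y4 >= 4
    y1, y2, y3, y4 >= 0

Solving the primal: x* = (2.3333, 11).
  primal value c^T x* = 48.6667.
Solving the dual: y* = (0, 2.6667, 0, 0.6667).
  dual value b^T y* = 48.6667.
Strong duality: c^T x* = b^T y*. Confirmed.

48.6667


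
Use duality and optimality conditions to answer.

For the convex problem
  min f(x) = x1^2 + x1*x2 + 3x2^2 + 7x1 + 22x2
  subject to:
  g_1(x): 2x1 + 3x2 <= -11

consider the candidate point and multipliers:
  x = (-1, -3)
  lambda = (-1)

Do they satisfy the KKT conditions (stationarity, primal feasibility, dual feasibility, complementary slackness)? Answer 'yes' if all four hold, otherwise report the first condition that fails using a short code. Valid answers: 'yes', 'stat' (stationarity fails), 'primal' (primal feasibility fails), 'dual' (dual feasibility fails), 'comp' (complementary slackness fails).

Gradient of f: grad f(x) = Q x + c = (2, 3)
Constraint values g_i(x) = a_i^T x - b_i:
  g_1((-1, -3)) = 0
Stationarity residual: grad f(x) + sum_i lambda_i a_i = (0, 0)
  -> stationarity OK
Primal feasibility (all g_i <= 0): OK
Dual feasibility (all lambda_i >= 0): FAILS
Complementary slackness (lambda_i * g_i(x) = 0 for all i): OK

Verdict: the first failing condition is dual_feasibility -> dual.

dual


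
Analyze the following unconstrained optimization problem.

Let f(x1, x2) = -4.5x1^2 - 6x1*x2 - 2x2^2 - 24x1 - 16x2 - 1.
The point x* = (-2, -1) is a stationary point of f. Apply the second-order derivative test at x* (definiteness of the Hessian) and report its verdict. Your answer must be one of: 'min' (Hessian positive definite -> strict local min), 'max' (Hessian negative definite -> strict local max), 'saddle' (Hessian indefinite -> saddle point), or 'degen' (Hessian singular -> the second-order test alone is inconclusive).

Compute the Hessian H = grad^2 f:
  H = [[-9, -6], [-6, -4]]
Verify stationarity: grad f(x*) = H x* + g = (0, 0).
Eigenvalues of H: -13, 0.
H has a zero eigenvalue (singular; negative semidefinite but not definite), so H is neither positive definite, negative definite, nor indefinite. The second-order test alone is inconclusive -> degen.
(Indeed, f is constant along the null direction of H through x*, so x* is not a strict local extremum.)

degen


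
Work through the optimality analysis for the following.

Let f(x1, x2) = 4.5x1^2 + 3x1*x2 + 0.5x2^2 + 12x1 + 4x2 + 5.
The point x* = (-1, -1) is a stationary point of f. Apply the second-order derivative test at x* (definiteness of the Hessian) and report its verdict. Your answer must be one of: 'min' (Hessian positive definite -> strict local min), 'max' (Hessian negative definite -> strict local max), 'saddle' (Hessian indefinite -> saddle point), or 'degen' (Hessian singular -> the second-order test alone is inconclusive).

Compute the Hessian H = grad^2 f:
  H = [[9, 3], [3, 1]]
Verify stationarity: grad f(x*) = H x* + g = (0, 0).
Eigenvalues of H: 0, 10.
H has a zero eigenvalue (singular; positive semidefinite but not definite), so H is neither positive definite, negative definite, nor indefinite. The second-order test alone is inconclusive -> degen.
(Indeed, f is constant along the null direction of H through x*, so x* is not a strict local extremum.)

degen


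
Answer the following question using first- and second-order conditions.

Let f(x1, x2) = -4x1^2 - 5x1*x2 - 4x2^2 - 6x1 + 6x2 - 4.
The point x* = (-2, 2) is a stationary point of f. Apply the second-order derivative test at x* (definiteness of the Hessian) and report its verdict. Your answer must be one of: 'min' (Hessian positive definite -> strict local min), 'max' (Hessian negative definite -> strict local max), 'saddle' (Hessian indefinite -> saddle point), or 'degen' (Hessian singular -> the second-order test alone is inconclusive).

Compute the Hessian H = grad^2 f:
  H = [[-8, -5], [-5, -8]]
Verify stationarity: grad f(x*) = H x* + g = (0, 0).
Eigenvalues of H: -13, -3.
Both eigenvalues < 0, so H is negative definite -> x* is a strict local max.

max


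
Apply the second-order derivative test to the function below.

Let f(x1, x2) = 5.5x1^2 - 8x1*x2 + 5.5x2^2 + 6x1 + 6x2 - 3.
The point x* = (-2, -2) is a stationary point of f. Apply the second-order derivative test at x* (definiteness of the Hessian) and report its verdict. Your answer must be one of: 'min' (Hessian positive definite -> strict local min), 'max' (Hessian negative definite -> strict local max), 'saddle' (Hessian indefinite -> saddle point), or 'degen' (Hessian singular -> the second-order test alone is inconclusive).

Compute the Hessian H = grad^2 f:
  H = [[11, -8], [-8, 11]]
Verify stationarity: grad f(x*) = H x* + g = (0, 0).
Eigenvalues of H: 3, 19.
Both eigenvalues > 0, so H is positive definite -> x* is a strict local min.

min


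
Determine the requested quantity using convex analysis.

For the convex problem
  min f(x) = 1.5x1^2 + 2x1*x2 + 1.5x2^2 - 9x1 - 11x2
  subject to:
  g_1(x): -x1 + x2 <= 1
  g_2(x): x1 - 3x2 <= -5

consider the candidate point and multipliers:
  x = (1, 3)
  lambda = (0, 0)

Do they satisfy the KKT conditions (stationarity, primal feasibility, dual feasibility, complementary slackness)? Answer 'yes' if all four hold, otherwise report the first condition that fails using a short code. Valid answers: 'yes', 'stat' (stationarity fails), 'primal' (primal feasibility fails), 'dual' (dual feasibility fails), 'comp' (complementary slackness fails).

Gradient of f: grad f(x) = Q x + c = (0, 0)
Constraint values g_i(x) = a_i^T x - b_i:
  g_1((1, 3)) = 1
  g_2((1, 3)) = -3
Stationarity residual: grad f(x) + sum_i lambda_i a_i = (0, 0)
  -> stationarity OK
Primal feasibility (all g_i <= 0): FAILS
Dual feasibility (all lambda_i >= 0): OK
Complementary slackness (lambda_i * g_i(x) = 0 for all i): OK

Verdict: the first failing condition is primal_feasibility -> primal.

primal


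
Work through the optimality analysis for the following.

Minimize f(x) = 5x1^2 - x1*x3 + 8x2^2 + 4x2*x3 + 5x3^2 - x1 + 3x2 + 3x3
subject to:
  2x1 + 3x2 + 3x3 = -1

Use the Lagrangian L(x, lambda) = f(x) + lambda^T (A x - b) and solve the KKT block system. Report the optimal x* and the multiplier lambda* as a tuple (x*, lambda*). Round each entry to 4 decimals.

Form the Lagrangian:
  L(x, lambda) = (1/2) x^T Q x + c^T x + lambda^T (A x - b)
Stationarity (grad_x L = 0): Q x + c + A^T lambda = 0.
Primal feasibility: A x = b.

This gives the KKT block system:
  [ Q   A^T ] [ x     ]   [-c ]
  [ A    0  ] [ lambda ] = [ b ]

Solving the linear system:
  x*      = (0.0695, -0.1304, -0.2492)
  lambda* = (0.0279)
  f(x*)   = -0.5903

x* = (0.0695, -0.1304, -0.2492), lambda* = (0.0279)


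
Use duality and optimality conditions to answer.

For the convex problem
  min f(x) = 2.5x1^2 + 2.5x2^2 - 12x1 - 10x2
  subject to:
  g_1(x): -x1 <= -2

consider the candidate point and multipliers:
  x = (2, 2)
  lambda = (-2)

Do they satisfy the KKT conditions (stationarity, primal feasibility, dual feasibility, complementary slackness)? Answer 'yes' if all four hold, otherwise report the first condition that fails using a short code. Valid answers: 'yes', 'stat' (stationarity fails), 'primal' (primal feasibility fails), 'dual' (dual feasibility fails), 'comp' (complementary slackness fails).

Gradient of f: grad f(x) = Q x + c = (-2, 0)
Constraint values g_i(x) = a_i^T x - b_i:
  g_1((2, 2)) = 0
Stationarity residual: grad f(x) + sum_i lambda_i a_i = (0, 0)
  -> stationarity OK
Primal feasibility (all g_i <= 0): OK
Dual feasibility (all lambda_i >= 0): FAILS
Complementary slackness (lambda_i * g_i(x) = 0 for all i): OK

Verdict: the first failing condition is dual_feasibility -> dual.

dual


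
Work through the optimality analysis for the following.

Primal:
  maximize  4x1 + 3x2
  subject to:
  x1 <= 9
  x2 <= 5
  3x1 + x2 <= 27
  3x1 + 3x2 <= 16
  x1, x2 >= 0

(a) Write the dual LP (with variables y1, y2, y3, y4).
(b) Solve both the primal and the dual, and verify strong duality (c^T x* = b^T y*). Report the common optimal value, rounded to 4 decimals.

The standard primal-dual pair for 'max c^T x s.t. A x <= b, x >= 0' is:
  Dual:  min b^T y  s.t.  A^T y >= c,  y >= 0.

So the dual LP is:
  minimize  9y1 + 5y2 + 27y3 + 16y4
  subject to:
    y1 + 3y3 + 3y4 >= 4
    y2 + y3 + 3y4 >= 3
    y1, y2, y3, y4 >= 0

Solving the primal: x* = (5.3333, 0).
  primal value c^T x* = 21.3333.
Solving the dual: y* = (0, 0, 0, 1.3333).
  dual value b^T y* = 21.3333.
Strong duality: c^T x* = b^T y*. Confirmed.

21.3333


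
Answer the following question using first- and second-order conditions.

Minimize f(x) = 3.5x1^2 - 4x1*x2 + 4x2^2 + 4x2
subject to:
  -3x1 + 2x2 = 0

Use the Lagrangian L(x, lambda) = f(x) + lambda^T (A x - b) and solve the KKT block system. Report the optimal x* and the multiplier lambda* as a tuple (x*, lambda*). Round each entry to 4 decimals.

Form the Lagrangian:
  L(x, lambda) = (1/2) x^T Q x + c^T x + lambda^T (A x - b)
Stationarity (grad_x L = 0): Q x + c + A^T lambda = 0.
Primal feasibility: A x = b.

This gives the KKT block system:
  [ Q   A^T ] [ x     ]   [-c ]
  [ A    0  ] [ lambda ] = [ b ]

Solving the linear system:
  x*      = (-0.4615, -0.6923)
  lambda* = (-0.1538)
  f(x*)   = -1.3846

x* = (-0.4615, -0.6923), lambda* = (-0.1538)


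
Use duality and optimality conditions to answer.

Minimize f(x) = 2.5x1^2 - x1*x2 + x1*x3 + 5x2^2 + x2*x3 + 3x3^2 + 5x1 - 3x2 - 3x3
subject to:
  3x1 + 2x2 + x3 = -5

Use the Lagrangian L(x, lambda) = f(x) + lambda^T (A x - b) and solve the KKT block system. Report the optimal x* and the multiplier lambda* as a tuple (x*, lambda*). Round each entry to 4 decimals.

Form the Lagrangian:
  L(x, lambda) = (1/2) x^T Q x + c^T x + lambda^T (A x - b)
Stationarity (grad_x L = 0): Q x + c + A^T lambda = 0.
Primal feasibility: A x = b.

This gives the KKT block system:
  [ Q   A^T ] [ x     ]   [-c ]
  [ A    0  ] [ lambda ] = [ b ]

Solving the linear system:
  x*      = (-1.7826, -0.1507, 0.6493)
  lambda* = (1.0377)
  f(x*)   = -2.6101

x* = (-1.7826, -0.1507, 0.6493), lambda* = (1.0377)


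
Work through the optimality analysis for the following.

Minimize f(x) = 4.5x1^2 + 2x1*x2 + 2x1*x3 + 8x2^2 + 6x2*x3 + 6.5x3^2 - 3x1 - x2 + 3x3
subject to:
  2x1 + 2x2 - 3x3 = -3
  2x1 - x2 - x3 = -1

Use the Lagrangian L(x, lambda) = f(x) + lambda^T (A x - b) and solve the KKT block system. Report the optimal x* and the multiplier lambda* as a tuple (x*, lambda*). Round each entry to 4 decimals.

Form the Lagrangian:
  L(x, lambda) = (1/2) x^T Q x + c^T x + lambda^T (A x - b)
Stationarity (grad_x L = 0): Q x + c + A^T lambda = 0.
Primal feasibility: A x = b.

This gives the KKT block system:
  [ Q   A^T ] [ x     ]   [-c ]
  [ A    0  ] [ lambda ] = [ b ]

Solving the linear system:
  x*      = (-0.3862, -0.309, 0.5365)
  lambda* = (2.1691, 0.8413)
  f(x*)   = 5.2129

x* = (-0.3862, -0.309, 0.5365), lambda* = (2.1691, 0.8413)


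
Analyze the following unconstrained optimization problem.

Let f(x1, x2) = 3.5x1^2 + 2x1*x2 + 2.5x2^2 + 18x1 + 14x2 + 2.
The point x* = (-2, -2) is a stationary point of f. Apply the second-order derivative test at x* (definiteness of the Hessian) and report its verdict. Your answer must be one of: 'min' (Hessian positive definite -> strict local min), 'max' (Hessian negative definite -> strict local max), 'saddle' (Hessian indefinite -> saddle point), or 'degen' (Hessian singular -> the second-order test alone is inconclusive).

Compute the Hessian H = grad^2 f:
  H = [[7, 2], [2, 5]]
Verify stationarity: grad f(x*) = H x* + g = (0, 0).
Eigenvalues of H: 3.7639, 8.2361.
Both eigenvalues > 0, so H is positive definite -> x* is a strict local min.

min


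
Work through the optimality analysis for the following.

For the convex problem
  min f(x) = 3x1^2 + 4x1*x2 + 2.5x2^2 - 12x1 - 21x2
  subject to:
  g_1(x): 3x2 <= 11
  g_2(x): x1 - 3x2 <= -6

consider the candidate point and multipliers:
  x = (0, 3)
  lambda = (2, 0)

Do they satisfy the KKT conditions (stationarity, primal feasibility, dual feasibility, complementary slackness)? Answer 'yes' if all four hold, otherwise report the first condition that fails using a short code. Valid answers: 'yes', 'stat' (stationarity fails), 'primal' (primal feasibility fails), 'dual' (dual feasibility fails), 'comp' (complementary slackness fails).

Gradient of f: grad f(x) = Q x + c = (0, -6)
Constraint values g_i(x) = a_i^T x - b_i:
  g_1((0, 3)) = -2
  g_2((0, 3)) = -3
Stationarity residual: grad f(x) + sum_i lambda_i a_i = (0, 0)
  -> stationarity OK
Primal feasibility (all g_i <= 0): OK
Dual feasibility (all lambda_i >= 0): OK
Complementary slackness (lambda_i * g_i(x) = 0 for all i): FAILS

Verdict: the first failing condition is complementary_slackness -> comp.

comp


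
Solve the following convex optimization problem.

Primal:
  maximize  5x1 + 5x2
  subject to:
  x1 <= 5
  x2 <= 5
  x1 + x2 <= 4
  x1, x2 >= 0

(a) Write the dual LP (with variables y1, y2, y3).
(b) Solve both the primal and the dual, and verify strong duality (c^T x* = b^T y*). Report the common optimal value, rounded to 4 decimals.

The standard primal-dual pair for 'max c^T x s.t. A x <= b, x >= 0' is:
  Dual:  min b^T y  s.t.  A^T y >= c,  y >= 0.

So the dual LP is:
  minimize  5y1 + 5y2 + 4y3
  subject to:
    y1 + y3 >= 5
    y2 + y3 >= 5
    y1, y2, y3 >= 0

Solving the primal: x* = (4, 0).
  primal value c^T x* = 20.
Solving the dual: y* = (0, 0, 5).
  dual value b^T y* = 20.
Strong duality: c^T x* = b^T y*. Confirmed.

20


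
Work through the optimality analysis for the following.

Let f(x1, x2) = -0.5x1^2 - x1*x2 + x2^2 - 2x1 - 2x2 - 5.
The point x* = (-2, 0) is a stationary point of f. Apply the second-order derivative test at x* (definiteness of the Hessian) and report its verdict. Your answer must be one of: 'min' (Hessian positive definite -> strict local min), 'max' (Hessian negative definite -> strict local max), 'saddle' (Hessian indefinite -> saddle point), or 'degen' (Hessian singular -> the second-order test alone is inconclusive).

Compute the Hessian H = grad^2 f:
  H = [[-1, -1], [-1, 2]]
Verify stationarity: grad f(x*) = H x* + g = (0, 0).
Eigenvalues of H: -1.3028, 2.3028.
Eigenvalues have mixed signs, so H is indefinite -> x* is a saddle point.

saddle


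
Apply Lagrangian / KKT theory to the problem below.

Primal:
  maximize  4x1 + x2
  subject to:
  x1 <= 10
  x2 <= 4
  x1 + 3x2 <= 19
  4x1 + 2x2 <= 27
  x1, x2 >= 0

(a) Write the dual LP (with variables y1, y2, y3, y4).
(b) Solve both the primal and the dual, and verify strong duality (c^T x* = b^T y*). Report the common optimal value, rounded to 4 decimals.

The standard primal-dual pair for 'max c^T x s.t. A x <= b, x >= 0' is:
  Dual:  min b^T y  s.t.  A^T y >= c,  y >= 0.

So the dual LP is:
  minimize  10y1 + 4y2 + 19y3 + 27y4
  subject to:
    y1 + y3 + 4y4 >= 4
    y2 + 3y3 + 2y4 >= 1
    y1, y2, y3, y4 >= 0

Solving the primal: x* = (6.75, 0).
  primal value c^T x* = 27.
Solving the dual: y* = (0, 0, 0, 1).
  dual value b^T y* = 27.
Strong duality: c^T x* = b^T y*. Confirmed.

27


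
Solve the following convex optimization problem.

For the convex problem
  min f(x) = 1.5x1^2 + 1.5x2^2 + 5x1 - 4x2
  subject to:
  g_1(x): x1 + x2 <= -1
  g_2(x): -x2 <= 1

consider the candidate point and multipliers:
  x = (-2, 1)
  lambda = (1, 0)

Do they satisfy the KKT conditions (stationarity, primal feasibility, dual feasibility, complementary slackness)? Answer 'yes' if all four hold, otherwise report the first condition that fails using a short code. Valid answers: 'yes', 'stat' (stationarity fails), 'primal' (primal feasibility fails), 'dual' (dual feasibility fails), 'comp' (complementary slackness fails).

Gradient of f: grad f(x) = Q x + c = (-1, -1)
Constraint values g_i(x) = a_i^T x - b_i:
  g_1((-2, 1)) = 0
  g_2((-2, 1)) = -2
Stationarity residual: grad f(x) + sum_i lambda_i a_i = (0, 0)
  -> stationarity OK
Primal feasibility (all g_i <= 0): OK
Dual feasibility (all lambda_i >= 0): OK
Complementary slackness (lambda_i * g_i(x) = 0 for all i): OK

Verdict: yes, KKT holds.

yes


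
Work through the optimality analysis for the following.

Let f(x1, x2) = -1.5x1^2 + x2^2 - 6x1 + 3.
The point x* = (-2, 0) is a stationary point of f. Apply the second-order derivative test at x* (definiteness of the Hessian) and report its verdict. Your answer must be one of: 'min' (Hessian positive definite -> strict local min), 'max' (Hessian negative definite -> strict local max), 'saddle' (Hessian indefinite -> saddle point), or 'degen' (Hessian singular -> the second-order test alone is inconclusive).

Compute the Hessian H = grad^2 f:
  H = [[-3, 0], [0, 2]]
Verify stationarity: grad f(x*) = H x* + g = (0, 0).
Eigenvalues of H: -3, 2.
Eigenvalues have mixed signs, so H is indefinite -> x* is a saddle point.

saddle


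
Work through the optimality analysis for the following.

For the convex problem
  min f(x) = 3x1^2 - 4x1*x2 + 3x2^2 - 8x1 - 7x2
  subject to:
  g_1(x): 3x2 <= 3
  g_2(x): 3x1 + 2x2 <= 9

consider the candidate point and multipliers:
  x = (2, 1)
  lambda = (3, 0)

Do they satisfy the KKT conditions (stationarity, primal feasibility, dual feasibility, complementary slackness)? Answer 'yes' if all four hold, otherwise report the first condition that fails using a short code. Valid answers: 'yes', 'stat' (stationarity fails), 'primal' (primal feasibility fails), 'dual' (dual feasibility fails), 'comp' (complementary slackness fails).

Gradient of f: grad f(x) = Q x + c = (0, -9)
Constraint values g_i(x) = a_i^T x - b_i:
  g_1((2, 1)) = 0
  g_2((2, 1)) = -1
Stationarity residual: grad f(x) + sum_i lambda_i a_i = (0, 0)
  -> stationarity OK
Primal feasibility (all g_i <= 0): OK
Dual feasibility (all lambda_i >= 0): OK
Complementary slackness (lambda_i * g_i(x) = 0 for all i): OK

Verdict: yes, KKT holds.

yes


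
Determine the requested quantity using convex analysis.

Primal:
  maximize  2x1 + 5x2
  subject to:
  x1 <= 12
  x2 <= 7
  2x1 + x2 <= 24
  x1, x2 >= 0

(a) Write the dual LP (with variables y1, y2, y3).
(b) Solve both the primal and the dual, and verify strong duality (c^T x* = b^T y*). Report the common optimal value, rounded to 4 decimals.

The standard primal-dual pair for 'max c^T x s.t. A x <= b, x >= 0' is:
  Dual:  min b^T y  s.t.  A^T y >= c,  y >= 0.

So the dual LP is:
  minimize  12y1 + 7y2 + 24y3
  subject to:
    y1 + 2y3 >= 2
    y2 + y3 >= 5
    y1, y2, y3 >= 0

Solving the primal: x* = (8.5, 7).
  primal value c^T x* = 52.
Solving the dual: y* = (0, 4, 1).
  dual value b^T y* = 52.
Strong duality: c^T x* = b^T y*. Confirmed.

52


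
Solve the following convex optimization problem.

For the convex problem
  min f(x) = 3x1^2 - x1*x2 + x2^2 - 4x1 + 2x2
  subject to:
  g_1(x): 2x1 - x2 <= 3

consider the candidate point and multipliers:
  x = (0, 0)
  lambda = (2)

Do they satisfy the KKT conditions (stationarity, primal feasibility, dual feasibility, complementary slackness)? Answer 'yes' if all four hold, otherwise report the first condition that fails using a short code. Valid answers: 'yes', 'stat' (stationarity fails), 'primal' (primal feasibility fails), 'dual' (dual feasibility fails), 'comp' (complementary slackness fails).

Gradient of f: grad f(x) = Q x + c = (-4, 2)
Constraint values g_i(x) = a_i^T x - b_i:
  g_1((0, 0)) = -3
Stationarity residual: grad f(x) + sum_i lambda_i a_i = (0, 0)
  -> stationarity OK
Primal feasibility (all g_i <= 0): OK
Dual feasibility (all lambda_i >= 0): OK
Complementary slackness (lambda_i * g_i(x) = 0 for all i): FAILS

Verdict: the first failing condition is complementary_slackness -> comp.

comp


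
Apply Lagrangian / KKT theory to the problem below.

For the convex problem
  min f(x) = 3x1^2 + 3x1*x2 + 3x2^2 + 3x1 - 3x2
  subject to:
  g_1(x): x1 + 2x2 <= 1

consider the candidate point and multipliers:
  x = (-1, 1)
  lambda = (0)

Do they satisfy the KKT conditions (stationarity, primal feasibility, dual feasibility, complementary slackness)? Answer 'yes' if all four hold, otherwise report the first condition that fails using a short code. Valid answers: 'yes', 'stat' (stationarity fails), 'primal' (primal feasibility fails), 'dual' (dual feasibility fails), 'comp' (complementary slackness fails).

Gradient of f: grad f(x) = Q x + c = (0, 0)
Constraint values g_i(x) = a_i^T x - b_i:
  g_1((-1, 1)) = 0
Stationarity residual: grad f(x) + sum_i lambda_i a_i = (0, 0)
  -> stationarity OK
Primal feasibility (all g_i <= 0): OK
Dual feasibility (all lambda_i >= 0): OK
Complementary slackness (lambda_i * g_i(x) = 0 for all i): OK

Verdict: yes, KKT holds.

yes


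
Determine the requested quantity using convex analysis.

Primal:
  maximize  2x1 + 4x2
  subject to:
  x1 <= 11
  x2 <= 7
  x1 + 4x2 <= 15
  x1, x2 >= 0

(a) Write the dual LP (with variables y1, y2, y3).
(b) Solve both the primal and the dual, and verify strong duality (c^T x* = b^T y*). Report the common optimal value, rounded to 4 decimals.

The standard primal-dual pair for 'max c^T x s.t. A x <= b, x >= 0' is:
  Dual:  min b^T y  s.t.  A^T y >= c,  y >= 0.

So the dual LP is:
  minimize  11y1 + 7y2 + 15y3
  subject to:
    y1 + y3 >= 2
    y2 + 4y3 >= 4
    y1, y2, y3 >= 0

Solving the primal: x* = (11, 1).
  primal value c^T x* = 26.
Solving the dual: y* = (1, 0, 1).
  dual value b^T y* = 26.
Strong duality: c^T x* = b^T y*. Confirmed.

26


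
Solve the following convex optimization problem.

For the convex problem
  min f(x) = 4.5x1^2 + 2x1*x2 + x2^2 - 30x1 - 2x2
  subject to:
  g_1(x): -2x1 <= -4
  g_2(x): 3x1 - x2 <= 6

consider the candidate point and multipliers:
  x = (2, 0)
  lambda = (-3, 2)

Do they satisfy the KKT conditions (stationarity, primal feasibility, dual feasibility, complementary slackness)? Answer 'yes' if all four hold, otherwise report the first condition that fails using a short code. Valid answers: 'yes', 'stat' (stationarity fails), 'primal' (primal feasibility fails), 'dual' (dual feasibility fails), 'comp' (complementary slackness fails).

Gradient of f: grad f(x) = Q x + c = (-12, 2)
Constraint values g_i(x) = a_i^T x - b_i:
  g_1((2, 0)) = 0
  g_2((2, 0)) = 0
Stationarity residual: grad f(x) + sum_i lambda_i a_i = (0, 0)
  -> stationarity OK
Primal feasibility (all g_i <= 0): OK
Dual feasibility (all lambda_i >= 0): FAILS
Complementary slackness (lambda_i * g_i(x) = 0 for all i): OK

Verdict: the first failing condition is dual_feasibility -> dual.

dual
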